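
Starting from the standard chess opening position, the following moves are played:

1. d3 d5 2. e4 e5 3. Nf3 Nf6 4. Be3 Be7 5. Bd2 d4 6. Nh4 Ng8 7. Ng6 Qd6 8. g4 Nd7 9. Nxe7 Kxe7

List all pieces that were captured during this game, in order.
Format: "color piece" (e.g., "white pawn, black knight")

Tracking captures:
  Nxe7: captured black bishop
  Kxe7: captured white knight

black bishop, white knight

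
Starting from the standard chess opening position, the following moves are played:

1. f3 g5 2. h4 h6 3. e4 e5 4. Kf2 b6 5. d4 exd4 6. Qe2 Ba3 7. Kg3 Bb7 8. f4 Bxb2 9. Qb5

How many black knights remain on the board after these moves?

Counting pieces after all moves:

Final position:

  a b c d e f g h
  ─────────────────
8│♜ ♞ · ♛ ♚ · ♞ ♜│8
7│♟ ♝ ♟ ♟ · ♟ · ·│7
6│· ♟ · · · · · ♟│6
5│· ♕ · · · · ♟ ·│5
4│· · · ♟ ♙ ♙ · ♙│4
3│· · · · · · ♔ ·│3
2│♙ ♝ ♙ · · · ♙ ·│2
1│♖ ♘ ♗ · · ♗ ♘ ♖│1
  ─────────────────
  a b c d e f g h


2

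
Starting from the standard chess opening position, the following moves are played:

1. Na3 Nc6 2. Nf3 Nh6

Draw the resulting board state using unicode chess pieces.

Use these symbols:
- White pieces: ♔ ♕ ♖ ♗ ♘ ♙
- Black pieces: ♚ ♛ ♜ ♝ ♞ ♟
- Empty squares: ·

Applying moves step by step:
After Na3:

♜ ♞ ♝ ♛ ♚ ♝ ♞ ♜
♟ ♟ ♟ ♟ ♟ ♟ ♟ ♟
· · · · · · · ·
· · · · · · · ·
· · · · · · · ·
♘ · · · · · · ·
♙ ♙ ♙ ♙ ♙ ♙ ♙ ♙
♖ · ♗ ♕ ♔ ♗ ♘ ♖


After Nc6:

♜ · ♝ ♛ ♚ ♝ ♞ ♜
♟ ♟ ♟ ♟ ♟ ♟ ♟ ♟
· · ♞ · · · · ·
· · · · · · · ·
· · · · · · · ·
♘ · · · · · · ·
♙ ♙ ♙ ♙ ♙ ♙ ♙ ♙
♖ · ♗ ♕ ♔ ♗ ♘ ♖


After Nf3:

♜ · ♝ ♛ ♚ ♝ ♞ ♜
♟ ♟ ♟ ♟ ♟ ♟ ♟ ♟
· · ♞ · · · · ·
· · · · · · · ·
· · · · · · · ·
♘ · · · · ♘ · ·
♙ ♙ ♙ ♙ ♙ ♙ ♙ ♙
♖ · ♗ ♕ ♔ ♗ · ♖


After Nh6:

♜ · ♝ ♛ ♚ ♝ · ♜
♟ ♟ ♟ ♟ ♟ ♟ ♟ ♟
· · ♞ · · · · ♞
· · · · · · · ·
· · · · · · · ·
♘ · · · · ♘ · ·
♙ ♙ ♙ ♙ ♙ ♙ ♙ ♙
♖ · ♗ ♕ ♔ ♗ · ♖



  a b c d e f g h
  ─────────────────
8│♜ · ♝ ♛ ♚ ♝ · ♜│8
7│♟ ♟ ♟ ♟ ♟ ♟ ♟ ♟│7
6│· · ♞ · · · · ♞│6
5│· · · · · · · ·│5
4│· · · · · · · ·│4
3│♘ · · · · ♘ · ·│3
2│♙ ♙ ♙ ♙ ♙ ♙ ♙ ♙│2
1│♖ · ♗ ♕ ♔ ♗ · ♖│1
  ─────────────────
  a b c d e f g h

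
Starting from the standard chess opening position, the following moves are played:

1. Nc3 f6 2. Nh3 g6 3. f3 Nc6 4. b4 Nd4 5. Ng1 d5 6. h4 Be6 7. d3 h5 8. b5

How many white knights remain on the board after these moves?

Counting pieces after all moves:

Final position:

  a b c d e f g h
  ─────────────────
8│♜ · · ♛ ♚ ♝ ♞ ♜│8
7│♟ ♟ ♟ · ♟ · · ·│7
6│· · · · ♝ ♟ ♟ ·│6
5│· ♙ · ♟ · · · ♟│5
4│· · · ♞ · · · ♙│4
3│· · ♘ ♙ · ♙ · ·│3
2│♙ · ♙ · ♙ · ♙ ·│2
1│♖ · ♗ ♕ ♔ ♗ ♘ ♖│1
  ─────────────────
  a b c d e f g h


2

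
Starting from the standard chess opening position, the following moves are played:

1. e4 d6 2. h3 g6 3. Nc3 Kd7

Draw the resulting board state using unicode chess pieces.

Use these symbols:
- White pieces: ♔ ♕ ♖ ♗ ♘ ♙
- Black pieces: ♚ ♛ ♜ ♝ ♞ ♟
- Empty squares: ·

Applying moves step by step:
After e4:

♜ ♞ ♝ ♛ ♚ ♝ ♞ ♜
♟ ♟ ♟ ♟ ♟ ♟ ♟ ♟
· · · · · · · ·
· · · · · · · ·
· · · · ♙ · · ·
· · · · · · · ·
♙ ♙ ♙ ♙ · ♙ ♙ ♙
♖ ♘ ♗ ♕ ♔ ♗ ♘ ♖


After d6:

♜ ♞ ♝ ♛ ♚ ♝ ♞ ♜
♟ ♟ ♟ · ♟ ♟ ♟ ♟
· · · ♟ · · · ·
· · · · · · · ·
· · · · ♙ · · ·
· · · · · · · ·
♙ ♙ ♙ ♙ · ♙ ♙ ♙
♖ ♘ ♗ ♕ ♔ ♗ ♘ ♖


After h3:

♜ ♞ ♝ ♛ ♚ ♝ ♞ ♜
♟ ♟ ♟ · ♟ ♟ ♟ ♟
· · · ♟ · · · ·
· · · · · · · ·
· · · · ♙ · · ·
· · · · · · · ♙
♙ ♙ ♙ ♙ · ♙ ♙ ·
♖ ♘ ♗ ♕ ♔ ♗ ♘ ♖


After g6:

♜ ♞ ♝ ♛ ♚ ♝ ♞ ♜
♟ ♟ ♟ · ♟ ♟ · ♟
· · · ♟ · · ♟ ·
· · · · · · · ·
· · · · ♙ · · ·
· · · · · · · ♙
♙ ♙ ♙ ♙ · ♙ ♙ ·
♖ ♘ ♗ ♕ ♔ ♗ ♘ ♖


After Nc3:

♜ ♞ ♝ ♛ ♚ ♝ ♞ ♜
♟ ♟ ♟ · ♟ ♟ · ♟
· · · ♟ · · ♟ ·
· · · · · · · ·
· · · · ♙ · · ·
· · ♘ · · · · ♙
♙ ♙ ♙ ♙ · ♙ ♙ ·
♖ · ♗ ♕ ♔ ♗ ♘ ♖


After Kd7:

♜ ♞ ♝ ♛ · ♝ ♞ ♜
♟ ♟ ♟ ♚ ♟ ♟ · ♟
· · · ♟ · · ♟ ·
· · · · · · · ·
· · · · ♙ · · ·
· · ♘ · · · · ♙
♙ ♙ ♙ ♙ · ♙ ♙ ·
♖ · ♗ ♕ ♔ ♗ ♘ ♖



  a b c d e f g h
  ─────────────────
8│♜ ♞ ♝ ♛ · ♝ ♞ ♜│8
7│♟ ♟ ♟ ♚ ♟ ♟ · ♟│7
6│· · · ♟ · · ♟ ·│6
5│· · · · · · · ·│5
4│· · · · ♙ · · ·│4
3│· · ♘ · · · · ♙│3
2│♙ ♙ ♙ ♙ · ♙ ♙ ·│2
1│♖ · ♗ ♕ ♔ ♗ ♘ ♖│1
  ─────────────────
  a b c d e f g h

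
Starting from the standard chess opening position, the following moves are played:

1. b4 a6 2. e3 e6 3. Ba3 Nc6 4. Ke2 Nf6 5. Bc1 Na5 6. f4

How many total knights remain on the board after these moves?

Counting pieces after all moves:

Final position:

  a b c d e f g h
  ─────────────────
8│♜ · ♝ ♛ ♚ ♝ · ♜│8
7│· ♟ ♟ ♟ · ♟ ♟ ♟│7
6│♟ · · · ♟ ♞ · ·│6
5│♞ · · · · · · ·│5
4│· ♙ · · · ♙ · ·│4
3│· · · · ♙ · · ·│3
2│♙ · ♙ ♙ ♔ · ♙ ♙│2
1│♖ ♘ ♗ ♕ · ♗ ♘ ♖│1
  ─────────────────
  a b c d e f g h


4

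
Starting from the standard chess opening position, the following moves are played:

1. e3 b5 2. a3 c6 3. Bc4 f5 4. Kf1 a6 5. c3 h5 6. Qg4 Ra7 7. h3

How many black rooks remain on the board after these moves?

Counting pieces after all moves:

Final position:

  a b c d e f g h
  ─────────────────
8│· ♞ ♝ ♛ ♚ ♝ ♞ ♜│8
7│♜ · · ♟ ♟ · ♟ ·│7
6│♟ · ♟ · · · · ·│6
5│· ♟ · · · ♟ · ♟│5
4│· · ♗ · · · ♕ ·│4
3│♙ · ♙ · ♙ · · ♙│3
2│· ♙ · ♙ · ♙ ♙ ·│2
1│♖ ♘ ♗ · · ♔ ♘ ♖│1
  ─────────────────
  a b c d e f g h


2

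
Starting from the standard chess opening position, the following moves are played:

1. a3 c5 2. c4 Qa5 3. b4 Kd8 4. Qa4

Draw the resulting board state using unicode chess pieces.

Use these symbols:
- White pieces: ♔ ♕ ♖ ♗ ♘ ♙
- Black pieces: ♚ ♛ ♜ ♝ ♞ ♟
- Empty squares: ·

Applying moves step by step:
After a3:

♜ ♞ ♝ ♛ ♚ ♝ ♞ ♜
♟ ♟ ♟ ♟ ♟ ♟ ♟ ♟
· · · · · · · ·
· · · · · · · ·
· · · · · · · ·
♙ · · · · · · ·
· ♙ ♙ ♙ ♙ ♙ ♙ ♙
♖ ♘ ♗ ♕ ♔ ♗ ♘ ♖


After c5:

♜ ♞ ♝ ♛ ♚ ♝ ♞ ♜
♟ ♟ · ♟ ♟ ♟ ♟ ♟
· · · · · · · ·
· · ♟ · · · · ·
· · · · · · · ·
♙ · · · · · · ·
· ♙ ♙ ♙ ♙ ♙ ♙ ♙
♖ ♘ ♗ ♕ ♔ ♗ ♘ ♖


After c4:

♜ ♞ ♝ ♛ ♚ ♝ ♞ ♜
♟ ♟ · ♟ ♟ ♟ ♟ ♟
· · · · · · · ·
· · ♟ · · · · ·
· · ♙ · · · · ·
♙ · · · · · · ·
· ♙ · ♙ ♙ ♙ ♙ ♙
♖ ♘ ♗ ♕ ♔ ♗ ♘ ♖


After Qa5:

♜ ♞ ♝ · ♚ ♝ ♞ ♜
♟ ♟ · ♟ ♟ ♟ ♟ ♟
· · · · · · · ·
♛ · ♟ · · · · ·
· · ♙ · · · · ·
♙ · · · · · · ·
· ♙ · ♙ ♙ ♙ ♙ ♙
♖ ♘ ♗ ♕ ♔ ♗ ♘ ♖


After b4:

♜ ♞ ♝ · ♚ ♝ ♞ ♜
♟ ♟ · ♟ ♟ ♟ ♟ ♟
· · · · · · · ·
♛ · ♟ · · · · ·
· ♙ ♙ · · · · ·
♙ · · · · · · ·
· · · ♙ ♙ ♙ ♙ ♙
♖ ♘ ♗ ♕ ♔ ♗ ♘ ♖


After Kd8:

♜ ♞ ♝ ♚ · ♝ ♞ ♜
♟ ♟ · ♟ ♟ ♟ ♟ ♟
· · · · · · · ·
♛ · ♟ · · · · ·
· ♙ ♙ · · · · ·
♙ · · · · · · ·
· · · ♙ ♙ ♙ ♙ ♙
♖ ♘ ♗ ♕ ♔ ♗ ♘ ♖


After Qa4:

♜ ♞ ♝ ♚ · ♝ ♞ ♜
♟ ♟ · ♟ ♟ ♟ ♟ ♟
· · · · · · · ·
♛ · ♟ · · · · ·
♕ ♙ ♙ · · · · ·
♙ · · · · · · ·
· · · ♙ ♙ ♙ ♙ ♙
♖ ♘ ♗ · ♔ ♗ ♘ ♖



  a b c d e f g h
  ─────────────────
8│♜ ♞ ♝ ♚ · ♝ ♞ ♜│8
7│♟ ♟ · ♟ ♟ ♟ ♟ ♟│7
6│· · · · · · · ·│6
5│♛ · ♟ · · · · ·│5
4│♕ ♙ ♙ · · · · ·│4
3│♙ · · · · · · ·│3
2│· · · ♙ ♙ ♙ ♙ ♙│2
1│♖ ♘ ♗ · ♔ ♗ ♘ ♖│1
  ─────────────────
  a b c d e f g h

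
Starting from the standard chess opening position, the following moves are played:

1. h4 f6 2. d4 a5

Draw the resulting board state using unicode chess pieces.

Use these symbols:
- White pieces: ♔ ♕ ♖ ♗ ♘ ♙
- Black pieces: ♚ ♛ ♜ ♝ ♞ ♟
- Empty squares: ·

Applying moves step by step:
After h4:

♜ ♞ ♝ ♛ ♚ ♝ ♞ ♜
♟ ♟ ♟ ♟ ♟ ♟ ♟ ♟
· · · · · · · ·
· · · · · · · ·
· · · · · · · ♙
· · · · · · · ·
♙ ♙ ♙ ♙ ♙ ♙ ♙ ·
♖ ♘ ♗ ♕ ♔ ♗ ♘ ♖


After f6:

♜ ♞ ♝ ♛ ♚ ♝ ♞ ♜
♟ ♟ ♟ ♟ ♟ · ♟ ♟
· · · · · ♟ · ·
· · · · · · · ·
· · · · · · · ♙
· · · · · · · ·
♙ ♙ ♙ ♙ ♙ ♙ ♙ ·
♖ ♘ ♗ ♕ ♔ ♗ ♘ ♖


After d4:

♜ ♞ ♝ ♛ ♚ ♝ ♞ ♜
♟ ♟ ♟ ♟ ♟ · ♟ ♟
· · · · · ♟ · ·
· · · · · · · ·
· · · ♙ · · · ♙
· · · · · · · ·
♙ ♙ ♙ · ♙ ♙ ♙ ·
♖ ♘ ♗ ♕ ♔ ♗ ♘ ♖


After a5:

♜ ♞ ♝ ♛ ♚ ♝ ♞ ♜
· ♟ ♟ ♟ ♟ · ♟ ♟
· · · · · ♟ · ·
♟ · · · · · · ·
· · · ♙ · · · ♙
· · · · · · · ·
♙ ♙ ♙ · ♙ ♙ ♙ ·
♖ ♘ ♗ ♕ ♔ ♗ ♘ ♖



  a b c d e f g h
  ─────────────────
8│♜ ♞ ♝ ♛ ♚ ♝ ♞ ♜│8
7│· ♟ ♟ ♟ ♟ · ♟ ♟│7
6│· · · · · ♟ · ·│6
5│♟ · · · · · · ·│5
4│· · · ♙ · · · ♙│4
3│· · · · · · · ·│3
2│♙ ♙ ♙ · ♙ ♙ ♙ ·│2
1│♖ ♘ ♗ ♕ ♔ ♗ ♘ ♖│1
  ─────────────────
  a b c d e f g h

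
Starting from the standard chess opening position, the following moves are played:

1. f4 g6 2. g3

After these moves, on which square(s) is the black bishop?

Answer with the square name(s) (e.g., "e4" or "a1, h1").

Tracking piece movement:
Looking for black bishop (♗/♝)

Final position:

  a b c d e f g h
  ─────────────────
8│♜ ♞ ♝ ♛ ♚ ♝ ♞ ♜│8
7│♟ ♟ ♟ ♟ ♟ ♟ · ♟│7
6│· · · · · · ♟ ·│6
5│· · · · · · · ·│5
4│· · · · · ♙ · ·│4
3│· · · · · · ♙ ·│3
2│♙ ♙ ♙ ♙ ♙ · · ♙│2
1│♖ ♘ ♗ ♕ ♔ ♗ ♘ ♖│1
  ─────────────────
  a b c d e f g h


c8, f8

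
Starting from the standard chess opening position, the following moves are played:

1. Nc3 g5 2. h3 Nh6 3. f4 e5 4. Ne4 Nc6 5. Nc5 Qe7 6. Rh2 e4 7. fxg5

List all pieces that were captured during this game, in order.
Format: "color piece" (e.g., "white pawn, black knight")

Tracking captures:
  fxg5: captured black pawn

black pawn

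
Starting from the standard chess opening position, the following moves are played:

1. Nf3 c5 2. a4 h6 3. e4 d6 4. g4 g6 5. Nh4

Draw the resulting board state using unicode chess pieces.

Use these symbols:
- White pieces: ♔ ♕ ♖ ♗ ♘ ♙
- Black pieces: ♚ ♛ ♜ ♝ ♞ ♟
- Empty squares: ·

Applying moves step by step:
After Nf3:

♜ ♞ ♝ ♛ ♚ ♝ ♞ ♜
♟ ♟ ♟ ♟ ♟ ♟ ♟ ♟
· · · · · · · ·
· · · · · · · ·
· · · · · · · ·
· · · · · ♘ · ·
♙ ♙ ♙ ♙ ♙ ♙ ♙ ♙
♖ ♘ ♗ ♕ ♔ ♗ · ♖


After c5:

♜ ♞ ♝ ♛ ♚ ♝ ♞ ♜
♟ ♟ · ♟ ♟ ♟ ♟ ♟
· · · · · · · ·
· · ♟ · · · · ·
· · · · · · · ·
· · · · · ♘ · ·
♙ ♙ ♙ ♙ ♙ ♙ ♙ ♙
♖ ♘ ♗ ♕ ♔ ♗ · ♖


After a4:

♜ ♞ ♝ ♛ ♚ ♝ ♞ ♜
♟ ♟ · ♟ ♟ ♟ ♟ ♟
· · · · · · · ·
· · ♟ · · · · ·
♙ · · · · · · ·
· · · · · ♘ · ·
· ♙ ♙ ♙ ♙ ♙ ♙ ♙
♖ ♘ ♗ ♕ ♔ ♗ · ♖


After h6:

♜ ♞ ♝ ♛ ♚ ♝ ♞ ♜
♟ ♟ · ♟ ♟ ♟ ♟ ·
· · · · · · · ♟
· · ♟ · · · · ·
♙ · · · · · · ·
· · · · · ♘ · ·
· ♙ ♙ ♙ ♙ ♙ ♙ ♙
♖ ♘ ♗ ♕ ♔ ♗ · ♖


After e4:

♜ ♞ ♝ ♛ ♚ ♝ ♞ ♜
♟ ♟ · ♟ ♟ ♟ ♟ ·
· · · · · · · ♟
· · ♟ · · · · ·
♙ · · · ♙ · · ·
· · · · · ♘ · ·
· ♙ ♙ ♙ · ♙ ♙ ♙
♖ ♘ ♗ ♕ ♔ ♗ · ♖


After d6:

♜ ♞ ♝ ♛ ♚ ♝ ♞ ♜
♟ ♟ · · ♟ ♟ ♟ ·
· · · ♟ · · · ♟
· · ♟ · · · · ·
♙ · · · ♙ · · ·
· · · · · ♘ · ·
· ♙ ♙ ♙ · ♙ ♙ ♙
♖ ♘ ♗ ♕ ♔ ♗ · ♖


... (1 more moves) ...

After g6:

♜ ♞ ♝ ♛ ♚ ♝ ♞ ♜
♟ ♟ · · ♟ ♟ · ·
· · · ♟ · · ♟ ♟
· · ♟ · · · · ·
♙ · · · ♙ · ♙ ·
· · · · · ♘ · ·
· ♙ ♙ ♙ · ♙ · ♙
♖ ♘ ♗ ♕ ♔ ♗ · ♖


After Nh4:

♜ ♞ ♝ ♛ ♚ ♝ ♞ ♜
♟ ♟ · · ♟ ♟ · ·
· · · ♟ · · ♟ ♟
· · ♟ · · · · ·
♙ · · · ♙ · ♙ ♘
· · · · · · · ·
· ♙ ♙ ♙ · ♙ · ♙
♖ ♘ ♗ ♕ ♔ ♗ · ♖



  a b c d e f g h
  ─────────────────
8│♜ ♞ ♝ ♛ ♚ ♝ ♞ ♜│8
7│♟ ♟ · · ♟ ♟ · ·│7
6│· · · ♟ · · ♟ ♟│6
5│· · ♟ · · · · ·│5
4│♙ · · · ♙ · ♙ ♘│4
3│· · · · · · · ·│3
2│· ♙ ♙ ♙ · ♙ · ♙│2
1│♖ ♘ ♗ ♕ ♔ ♗ · ♖│1
  ─────────────────
  a b c d e f g h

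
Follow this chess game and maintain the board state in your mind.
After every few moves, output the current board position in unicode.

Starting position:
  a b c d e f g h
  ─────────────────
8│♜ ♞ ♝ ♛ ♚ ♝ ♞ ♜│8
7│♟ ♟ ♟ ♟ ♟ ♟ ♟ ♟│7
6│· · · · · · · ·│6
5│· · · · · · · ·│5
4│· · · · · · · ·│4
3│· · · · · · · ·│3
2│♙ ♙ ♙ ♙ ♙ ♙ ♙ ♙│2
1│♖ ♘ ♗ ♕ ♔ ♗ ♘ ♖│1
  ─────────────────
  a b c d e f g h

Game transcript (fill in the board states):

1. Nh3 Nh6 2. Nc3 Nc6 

  a b c d e f g h
  ─────────────────
8│♜ · ♝ ♛ ♚ ♝ · ♜│8
7│♟ ♟ ♟ ♟ ♟ ♟ ♟ ♟│7
6│· · ♞ · · · · ♞│6
5│· · · · · · · ·│5
4│· · · · · · · ·│4
3│· · ♘ · · · · ♘│3
2│♙ ♙ ♙ ♙ ♙ ♙ ♙ ♙│2
1│♖ · ♗ ♕ ♔ ♗ · ♖│1
  ─────────────────
  a b c d e f g h

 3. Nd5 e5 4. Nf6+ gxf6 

  a b c d e f g h
  ─────────────────
8│♜ · ♝ ♛ ♚ ♝ · ♜│8
7│♟ ♟ ♟ ♟ · ♟ · ♟│7
6│· · ♞ · · ♟ · ♞│6
5│· · · · ♟ · · ·│5
4│· · · · · · · ·│4
3│· · · · · · · ♘│3
2│♙ ♙ ♙ ♙ ♙ ♙ ♙ ♙│2
1│♖ · ♗ ♕ ♔ ♗ · ♖│1
  ─────────────────
  a b c d e f g h

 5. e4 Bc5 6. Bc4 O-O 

  a b c d e f g h
  ─────────────────
8│♜ · ♝ ♛ · ♜ ♚ ·│8
7│♟ ♟ ♟ ♟ · ♟ · ♟│7
6│· · ♞ · · ♟ · ♞│6
5│· · ♝ · ♟ · · ·│5
4│· · ♗ · ♙ · · ·│4
3│· · · · · · · ♘│3
2│♙ ♙ ♙ ♙ · ♙ ♙ ♙│2
1│♖ · ♗ ♕ ♔ · · ♖│1
  ─────────────────
  a b c d e f g h

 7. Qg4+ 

  a b c d e f g h
  ─────────────────
8│♜ · ♝ ♛ · ♜ ♚ ·│8
7│♟ ♟ ♟ ♟ · ♟ · ♟│7
6│· · ♞ · · ♟ · ♞│6
5│· · ♝ · ♟ · · ·│5
4│· · ♗ · ♙ · ♕ ·│4
3│· · · · · · · ♘│3
2│♙ ♙ ♙ ♙ · ♙ ♙ ♙│2
1│♖ · ♗ · ♔ · · ♖│1
  ─────────────────
  a b c d e f g h


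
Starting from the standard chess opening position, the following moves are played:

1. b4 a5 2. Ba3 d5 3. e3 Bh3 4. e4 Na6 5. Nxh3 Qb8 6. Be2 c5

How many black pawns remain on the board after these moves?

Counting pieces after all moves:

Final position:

  a b c d e f g h
  ─────────────────
8│♜ ♛ · · ♚ ♝ ♞ ♜│8
7│· ♟ · · ♟ ♟ ♟ ♟│7
6│♞ · · · · · · ·│6
5│♟ · ♟ ♟ · · · ·│5
4│· ♙ · · ♙ · · ·│4
3│♗ · · · · · · ♘│3
2│♙ · ♙ ♙ ♗ ♙ ♙ ♙│2
1│♖ ♘ · ♕ ♔ · · ♖│1
  ─────────────────
  a b c d e f g h


8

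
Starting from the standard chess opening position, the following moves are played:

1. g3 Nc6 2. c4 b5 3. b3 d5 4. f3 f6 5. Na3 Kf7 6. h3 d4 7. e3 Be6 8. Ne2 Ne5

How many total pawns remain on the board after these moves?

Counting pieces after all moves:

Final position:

  a b c d e f g h
  ─────────────────
8│♜ · · ♛ · ♝ ♞ ♜│8
7│♟ · ♟ · ♟ ♚ ♟ ♟│7
6│· · · · ♝ ♟ · ·│6
5│· ♟ · · ♞ · · ·│5
4│· · ♙ ♟ · · · ·│4
3│♘ ♙ · · ♙ ♙ ♙ ♙│3
2│♙ · · ♙ ♘ · · ·│2
1│♖ · ♗ ♕ ♔ ♗ · ♖│1
  ─────────────────
  a b c d e f g h


16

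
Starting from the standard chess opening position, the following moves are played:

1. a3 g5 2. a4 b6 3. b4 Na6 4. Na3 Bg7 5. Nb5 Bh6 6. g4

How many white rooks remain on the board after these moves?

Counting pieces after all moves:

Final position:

  a b c d e f g h
  ─────────────────
8│♜ · ♝ ♛ ♚ · ♞ ♜│8
7│♟ · ♟ ♟ ♟ ♟ · ♟│7
6│♞ ♟ · · · · · ♝│6
5│· ♘ · · · · ♟ ·│5
4│♙ ♙ · · · · ♙ ·│4
3│· · · · · · · ·│3
2│· · ♙ ♙ ♙ ♙ · ♙│2
1│♖ · ♗ ♕ ♔ ♗ ♘ ♖│1
  ─────────────────
  a b c d e f g h


2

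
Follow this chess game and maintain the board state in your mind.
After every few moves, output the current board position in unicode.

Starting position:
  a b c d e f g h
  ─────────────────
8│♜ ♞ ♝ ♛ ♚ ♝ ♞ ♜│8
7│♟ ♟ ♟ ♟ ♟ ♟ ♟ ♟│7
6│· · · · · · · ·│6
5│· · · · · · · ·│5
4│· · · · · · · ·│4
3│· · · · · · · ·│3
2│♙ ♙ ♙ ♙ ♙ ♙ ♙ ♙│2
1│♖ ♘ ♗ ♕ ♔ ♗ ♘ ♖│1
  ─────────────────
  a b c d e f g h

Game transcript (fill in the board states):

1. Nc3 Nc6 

  a b c d e f g h
  ─────────────────
8│♜ · ♝ ♛ ♚ ♝ ♞ ♜│8
7│♟ ♟ ♟ ♟ ♟ ♟ ♟ ♟│7
6│· · ♞ · · · · ·│6
5│· · · · · · · ·│5
4│· · · · · · · ·│4
3│· · ♘ · · · · ·│3
2│♙ ♙ ♙ ♙ ♙ ♙ ♙ ♙│2
1│♖ · ♗ ♕ ♔ ♗ ♘ ♖│1
  ─────────────────
  a b c d e f g h

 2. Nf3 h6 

  a b c d e f g h
  ─────────────────
8│♜ · ♝ ♛ ♚ ♝ ♞ ♜│8
7│♟ ♟ ♟ ♟ ♟ ♟ ♟ ·│7
6│· · ♞ · · · · ♟│6
5│· · · · · · · ·│5
4│· · · · · · · ·│4
3│· · ♘ · · ♘ · ·│3
2│♙ ♙ ♙ ♙ ♙ ♙ ♙ ♙│2
1│♖ · ♗ ♕ ♔ ♗ · ♖│1
  ─────────────────
  a b c d e f g h

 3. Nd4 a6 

  a b c d e f g h
  ─────────────────
8│♜ · ♝ ♛ ♚ ♝ ♞ ♜│8
7│· ♟ ♟ ♟ ♟ ♟ ♟ ·│7
6│♟ · ♞ · · · · ♟│6
5│· · · · · · · ·│5
4│· · · ♘ · · · ·│4
3│· · ♘ · · · · ·│3
2│♙ ♙ ♙ ♙ ♙ ♙ ♙ ♙│2
1│♖ · ♗ ♕ ♔ ♗ · ♖│1
  ─────────────────
  a b c d e f g h

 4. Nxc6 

  a b c d e f g h
  ─────────────────
8│♜ · ♝ ♛ ♚ ♝ ♞ ♜│8
7│· ♟ ♟ ♟ ♟ ♟ ♟ ·│7
6│♟ · ♘ · · · · ♟│6
5│· · · · · · · ·│5
4│· · · · · · · ·│4
3│· · ♘ · · · · ·│3
2│♙ ♙ ♙ ♙ ♙ ♙ ♙ ♙│2
1│♖ · ♗ ♕ ♔ ♗ · ♖│1
  ─────────────────
  a b c d e f g h


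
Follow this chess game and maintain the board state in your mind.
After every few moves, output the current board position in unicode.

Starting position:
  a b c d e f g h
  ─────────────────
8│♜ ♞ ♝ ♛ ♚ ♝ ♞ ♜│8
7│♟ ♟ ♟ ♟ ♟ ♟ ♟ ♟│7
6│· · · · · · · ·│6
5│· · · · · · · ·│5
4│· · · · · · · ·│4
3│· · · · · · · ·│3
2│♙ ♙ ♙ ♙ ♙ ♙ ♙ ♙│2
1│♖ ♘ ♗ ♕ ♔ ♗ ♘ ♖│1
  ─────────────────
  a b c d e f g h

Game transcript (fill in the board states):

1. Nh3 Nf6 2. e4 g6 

  a b c d e f g h
  ─────────────────
8│♜ ♞ ♝ ♛ ♚ ♝ · ♜│8
7│♟ ♟ ♟ ♟ ♟ ♟ · ♟│7
6│· · · · · ♞ ♟ ·│6
5│· · · · · · · ·│5
4│· · · · ♙ · · ·│4
3│· · · · · · · ♘│3
2│♙ ♙ ♙ ♙ · ♙ ♙ ♙│2
1│♖ ♘ ♗ ♕ ♔ ♗ · ♖│1
  ─────────────────
  a b c d e f g h

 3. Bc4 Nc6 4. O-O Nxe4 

  a b c d e f g h
  ─────────────────
8│♜ · ♝ ♛ ♚ ♝ · ♜│8
7│♟ ♟ ♟ ♟ ♟ ♟ · ♟│7
6│· · ♞ · · · ♟ ·│6
5│· · · · · · · ·│5
4│· · ♗ · ♞ · · ·│4
3│· · · · · · · ♘│3
2│♙ ♙ ♙ ♙ · ♙ ♙ ♙│2
1│♖ ♘ ♗ ♕ · ♖ ♔ ·│1
  ─────────────────
  a b c d e f g h

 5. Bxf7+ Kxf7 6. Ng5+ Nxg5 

  a b c d e f g h
  ─────────────────
8│♜ · ♝ ♛ · ♝ · ♜│8
7│♟ ♟ ♟ ♟ ♟ ♚ · ♟│7
6│· · ♞ · · · ♟ ·│6
5│· · · · · · ♞ ·│5
4│· · · · · · · ·│4
3│· · · · · · · ·│3
2│♙ ♙ ♙ ♙ · ♙ ♙ ♙│2
1│♖ ♘ ♗ ♕ · ♖ ♔ ·│1
  ─────────────────
  a b c d e f g h

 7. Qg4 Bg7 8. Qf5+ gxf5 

  a b c d e f g h
  ─────────────────
8│♜ · ♝ ♛ · · · ♜│8
7│♟ ♟ ♟ ♟ ♟ ♚ ♝ ♟│7
6│· · ♞ · · · · ·│6
5│· · · · · ♟ ♞ ·│5
4│· · · · · · · ·│4
3│· · · · · · · ·│3
2│♙ ♙ ♙ ♙ · ♙ ♙ ♙│2
1│♖ ♘ ♗ · · ♖ ♔ ·│1
  ─────────────────
  a b c d e f g h

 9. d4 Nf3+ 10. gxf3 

  a b c d e f g h
  ─────────────────
8│♜ · ♝ ♛ · · · ♜│8
7│♟ ♟ ♟ ♟ ♟ ♚ ♝ ♟│7
6│· · ♞ · · · · ·│6
5│· · · · · ♟ · ·│5
4│· · · ♙ · · · ·│4
3│· · · · · ♙ · ·│3
2│♙ ♙ ♙ · · ♙ · ♙│2
1│♖ ♘ ♗ · · ♖ ♔ ·│1
  ─────────────────
  a b c d e f g h


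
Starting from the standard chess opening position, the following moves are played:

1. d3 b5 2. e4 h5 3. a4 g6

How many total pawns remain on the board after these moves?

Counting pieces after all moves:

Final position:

  a b c d e f g h
  ─────────────────
8│♜ ♞ ♝ ♛ ♚ ♝ ♞ ♜│8
7│♟ · ♟ ♟ ♟ ♟ · ·│7
6│· · · · · · ♟ ·│6
5│· ♟ · · · · · ♟│5
4│♙ · · · ♙ · · ·│4
3│· · · ♙ · · · ·│3
2│· ♙ ♙ · · ♙ ♙ ♙│2
1│♖ ♘ ♗ ♕ ♔ ♗ ♘ ♖│1
  ─────────────────
  a b c d e f g h


16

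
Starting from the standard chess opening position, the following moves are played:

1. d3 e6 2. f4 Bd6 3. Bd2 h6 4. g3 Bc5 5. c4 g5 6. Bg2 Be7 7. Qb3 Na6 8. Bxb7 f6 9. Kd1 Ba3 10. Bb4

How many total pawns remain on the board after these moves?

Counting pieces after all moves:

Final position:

  a b c d e f g h
  ─────────────────
8│♜ · ♝ ♛ ♚ · ♞ ♜│8
7│♟ ♗ ♟ ♟ · · · ·│7
6│♞ · · · ♟ ♟ · ♟│6
5│· · · · · · ♟ ·│5
4│· ♗ ♙ · · ♙ · ·│4
3│♝ ♕ · ♙ · · ♙ ·│3
2│♙ ♙ · · ♙ · · ♙│2
1│♖ ♘ · ♔ · · ♘ ♖│1
  ─────────────────
  a b c d e f g h


15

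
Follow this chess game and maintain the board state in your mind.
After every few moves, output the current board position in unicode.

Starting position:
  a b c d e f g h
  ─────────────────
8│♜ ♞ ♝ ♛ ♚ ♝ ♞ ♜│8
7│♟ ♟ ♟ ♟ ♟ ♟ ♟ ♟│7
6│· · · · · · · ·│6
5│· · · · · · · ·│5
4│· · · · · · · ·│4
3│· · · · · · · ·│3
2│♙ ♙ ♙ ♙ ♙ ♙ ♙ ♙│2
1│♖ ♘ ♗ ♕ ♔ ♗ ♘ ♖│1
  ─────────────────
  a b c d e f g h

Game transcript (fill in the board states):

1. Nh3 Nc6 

  a b c d e f g h
  ─────────────────
8│♜ · ♝ ♛ ♚ ♝ ♞ ♜│8
7│♟ ♟ ♟ ♟ ♟ ♟ ♟ ♟│7
6│· · ♞ · · · · ·│6
5│· · · · · · · ·│5
4│· · · · · · · ·│4
3│· · · · · · · ♘│3
2│♙ ♙ ♙ ♙ ♙ ♙ ♙ ♙│2
1│♖ ♘ ♗ ♕ ♔ ♗ · ♖│1
  ─────────────────
  a b c d e f g h

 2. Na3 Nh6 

  a b c d e f g h
  ─────────────────
8│♜ · ♝ ♛ ♚ ♝ · ♜│8
7│♟ ♟ ♟ ♟ ♟ ♟ ♟ ♟│7
6│· · ♞ · · · · ♞│6
5│· · · · · · · ·│5
4│· · · · · · · ·│4
3│♘ · · · · · · ♘│3
2│♙ ♙ ♙ ♙ ♙ ♙ ♙ ♙│2
1│♖ · ♗ ♕ ♔ ♗ · ♖│1
  ─────────────────
  a b c d e f g h

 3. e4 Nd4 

  a b c d e f g h
  ─────────────────
8│♜ · ♝ ♛ ♚ ♝ · ♜│8
7│♟ ♟ ♟ ♟ ♟ ♟ ♟ ♟│7
6│· · · · · · · ♞│6
5│· · · · · · · ·│5
4│· · · ♞ ♙ · · ·│4
3│♘ · · · · · · ♘│3
2│♙ ♙ ♙ ♙ · ♙ ♙ ♙│2
1│♖ · ♗ ♕ ♔ ♗ · ♖│1
  ─────────────────
  a b c d e f g h

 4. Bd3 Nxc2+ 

  a b c d e f g h
  ─────────────────
8│♜ · ♝ ♛ ♚ ♝ · ♜│8
7│♟ ♟ ♟ ♟ ♟ ♟ ♟ ♟│7
6│· · · · · · · ♞│6
5│· · · · · · · ·│5
4│· · · · ♙ · · ·│4
3│♘ · · ♗ · · · ♘│3
2│♙ ♙ ♞ ♙ · ♙ ♙ ♙│2
1│♖ · ♗ ♕ ♔ · · ♖│1
  ─────────────────
  a b c d e f g h

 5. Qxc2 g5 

  a b c d e f g h
  ─────────────────
8│♜ · ♝ ♛ ♚ ♝ · ♜│8
7│♟ ♟ ♟ ♟ ♟ ♟ · ♟│7
6│· · · · · · · ♞│6
5│· · · · · · ♟ ·│5
4│· · · · ♙ · · ·│4
3│♘ · · ♗ · · · ♘│3
2│♙ ♙ ♕ ♙ · ♙ ♙ ♙│2
1│♖ · ♗ · ♔ · · ♖│1
  ─────────────────
  a b c d e f g h



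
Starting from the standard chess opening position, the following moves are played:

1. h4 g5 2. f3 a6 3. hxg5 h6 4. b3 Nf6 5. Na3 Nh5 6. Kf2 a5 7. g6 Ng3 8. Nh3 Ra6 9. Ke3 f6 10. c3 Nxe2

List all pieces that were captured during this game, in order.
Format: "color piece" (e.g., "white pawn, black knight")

Tracking captures:
  hxg5: captured black pawn
  Nxe2: captured white pawn

black pawn, white pawn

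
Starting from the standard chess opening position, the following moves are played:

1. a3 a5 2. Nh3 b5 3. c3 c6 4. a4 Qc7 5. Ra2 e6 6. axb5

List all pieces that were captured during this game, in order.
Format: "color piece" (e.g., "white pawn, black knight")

Tracking captures:
  axb5: captured black pawn

black pawn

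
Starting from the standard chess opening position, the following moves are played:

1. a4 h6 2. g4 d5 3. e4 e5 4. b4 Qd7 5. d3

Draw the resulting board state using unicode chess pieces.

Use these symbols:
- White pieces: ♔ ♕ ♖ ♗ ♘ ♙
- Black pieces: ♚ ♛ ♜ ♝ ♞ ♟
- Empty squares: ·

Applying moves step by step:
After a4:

♜ ♞ ♝ ♛ ♚ ♝ ♞ ♜
♟ ♟ ♟ ♟ ♟ ♟ ♟ ♟
· · · · · · · ·
· · · · · · · ·
♙ · · · · · · ·
· · · · · · · ·
· ♙ ♙ ♙ ♙ ♙ ♙ ♙
♖ ♘ ♗ ♕ ♔ ♗ ♘ ♖


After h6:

♜ ♞ ♝ ♛ ♚ ♝ ♞ ♜
♟ ♟ ♟ ♟ ♟ ♟ ♟ ·
· · · · · · · ♟
· · · · · · · ·
♙ · · · · · · ·
· · · · · · · ·
· ♙ ♙ ♙ ♙ ♙ ♙ ♙
♖ ♘ ♗ ♕ ♔ ♗ ♘ ♖


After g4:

♜ ♞ ♝ ♛ ♚ ♝ ♞ ♜
♟ ♟ ♟ ♟ ♟ ♟ ♟ ·
· · · · · · · ♟
· · · · · · · ·
♙ · · · · · ♙ ·
· · · · · · · ·
· ♙ ♙ ♙ ♙ ♙ · ♙
♖ ♘ ♗ ♕ ♔ ♗ ♘ ♖


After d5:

♜ ♞ ♝ ♛ ♚ ♝ ♞ ♜
♟ ♟ ♟ · ♟ ♟ ♟ ·
· · · · · · · ♟
· · · ♟ · · · ·
♙ · · · · · ♙ ·
· · · · · · · ·
· ♙ ♙ ♙ ♙ ♙ · ♙
♖ ♘ ♗ ♕ ♔ ♗ ♘ ♖


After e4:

♜ ♞ ♝ ♛ ♚ ♝ ♞ ♜
♟ ♟ ♟ · ♟ ♟ ♟ ·
· · · · · · · ♟
· · · ♟ · · · ·
♙ · · · ♙ · ♙ ·
· · · · · · · ·
· ♙ ♙ ♙ · ♙ · ♙
♖ ♘ ♗ ♕ ♔ ♗ ♘ ♖


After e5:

♜ ♞ ♝ ♛ ♚ ♝ ♞ ♜
♟ ♟ ♟ · · ♟ ♟ ·
· · · · · · · ♟
· · · ♟ ♟ · · ·
♙ · · · ♙ · ♙ ·
· · · · · · · ·
· ♙ ♙ ♙ · ♙ · ♙
♖ ♘ ♗ ♕ ♔ ♗ ♘ ♖


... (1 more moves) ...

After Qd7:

♜ ♞ ♝ · ♚ ♝ ♞ ♜
♟ ♟ ♟ ♛ · ♟ ♟ ·
· · · · · · · ♟
· · · ♟ ♟ · · ·
♙ ♙ · · ♙ · ♙ ·
· · · · · · · ·
· · ♙ ♙ · ♙ · ♙
♖ ♘ ♗ ♕ ♔ ♗ ♘ ♖


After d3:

♜ ♞ ♝ · ♚ ♝ ♞ ♜
♟ ♟ ♟ ♛ · ♟ ♟ ·
· · · · · · · ♟
· · · ♟ ♟ · · ·
♙ ♙ · · ♙ · ♙ ·
· · · ♙ · · · ·
· · ♙ · · ♙ · ♙
♖ ♘ ♗ ♕ ♔ ♗ ♘ ♖



  a b c d e f g h
  ─────────────────
8│♜ ♞ ♝ · ♚ ♝ ♞ ♜│8
7│♟ ♟ ♟ ♛ · ♟ ♟ ·│7
6│· · · · · · · ♟│6
5│· · · ♟ ♟ · · ·│5
4│♙ ♙ · · ♙ · ♙ ·│4
3│· · · ♙ · · · ·│3
2│· · ♙ · · ♙ · ♙│2
1│♖ ♘ ♗ ♕ ♔ ♗ ♘ ♖│1
  ─────────────────
  a b c d e f g h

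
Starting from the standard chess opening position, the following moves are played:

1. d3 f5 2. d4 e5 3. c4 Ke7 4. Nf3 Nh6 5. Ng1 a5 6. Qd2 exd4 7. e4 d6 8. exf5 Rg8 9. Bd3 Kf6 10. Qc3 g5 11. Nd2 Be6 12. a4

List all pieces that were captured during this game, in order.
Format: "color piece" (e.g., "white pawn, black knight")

Tracking captures:
  exd4: captured white pawn
  exf5: captured black pawn

white pawn, black pawn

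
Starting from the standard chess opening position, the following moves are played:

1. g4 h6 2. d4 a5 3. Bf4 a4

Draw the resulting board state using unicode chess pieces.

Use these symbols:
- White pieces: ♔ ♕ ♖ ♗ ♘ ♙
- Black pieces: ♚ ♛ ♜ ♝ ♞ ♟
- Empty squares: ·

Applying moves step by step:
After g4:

♜ ♞ ♝ ♛ ♚ ♝ ♞ ♜
♟ ♟ ♟ ♟ ♟ ♟ ♟ ♟
· · · · · · · ·
· · · · · · · ·
· · · · · · ♙ ·
· · · · · · · ·
♙ ♙ ♙ ♙ ♙ ♙ · ♙
♖ ♘ ♗ ♕ ♔ ♗ ♘ ♖


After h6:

♜ ♞ ♝ ♛ ♚ ♝ ♞ ♜
♟ ♟ ♟ ♟ ♟ ♟ ♟ ·
· · · · · · · ♟
· · · · · · · ·
· · · · · · ♙ ·
· · · · · · · ·
♙ ♙ ♙ ♙ ♙ ♙ · ♙
♖ ♘ ♗ ♕ ♔ ♗ ♘ ♖


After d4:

♜ ♞ ♝ ♛ ♚ ♝ ♞ ♜
♟ ♟ ♟ ♟ ♟ ♟ ♟ ·
· · · · · · · ♟
· · · · · · · ·
· · · ♙ · · ♙ ·
· · · · · · · ·
♙ ♙ ♙ · ♙ ♙ · ♙
♖ ♘ ♗ ♕ ♔ ♗ ♘ ♖


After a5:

♜ ♞ ♝ ♛ ♚ ♝ ♞ ♜
· ♟ ♟ ♟ ♟ ♟ ♟ ·
· · · · · · · ♟
♟ · · · · · · ·
· · · ♙ · · ♙ ·
· · · · · · · ·
♙ ♙ ♙ · ♙ ♙ · ♙
♖ ♘ ♗ ♕ ♔ ♗ ♘ ♖


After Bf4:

♜ ♞ ♝ ♛ ♚ ♝ ♞ ♜
· ♟ ♟ ♟ ♟ ♟ ♟ ·
· · · · · · · ♟
♟ · · · · · · ·
· · · ♙ · ♗ ♙ ·
· · · · · · · ·
♙ ♙ ♙ · ♙ ♙ · ♙
♖ ♘ · ♕ ♔ ♗ ♘ ♖


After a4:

♜ ♞ ♝ ♛ ♚ ♝ ♞ ♜
· ♟ ♟ ♟ ♟ ♟ ♟ ·
· · · · · · · ♟
· · · · · · · ·
♟ · · ♙ · ♗ ♙ ·
· · · · · · · ·
♙ ♙ ♙ · ♙ ♙ · ♙
♖ ♘ · ♕ ♔ ♗ ♘ ♖



  a b c d e f g h
  ─────────────────
8│♜ ♞ ♝ ♛ ♚ ♝ ♞ ♜│8
7│· ♟ ♟ ♟ ♟ ♟ ♟ ·│7
6│· · · · · · · ♟│6
5│· · · · · · · ·│5
4│♟ · · ♙ · ♗ ♙ ·│4
3│· · · · · · · ·│3
2│♙ ♙ ♙ · ♙ ♙ · ♙│2
1│♖ ♘ · ♕ ♔ ♗ ♘ ♖│1
  ─────────────────
  a b c d e f g h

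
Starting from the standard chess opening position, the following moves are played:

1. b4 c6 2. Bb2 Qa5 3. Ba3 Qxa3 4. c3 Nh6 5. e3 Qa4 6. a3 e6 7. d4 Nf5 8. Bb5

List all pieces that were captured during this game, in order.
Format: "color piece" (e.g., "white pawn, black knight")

Tracking captures:
  Qxa3: captured white bishop

white bishop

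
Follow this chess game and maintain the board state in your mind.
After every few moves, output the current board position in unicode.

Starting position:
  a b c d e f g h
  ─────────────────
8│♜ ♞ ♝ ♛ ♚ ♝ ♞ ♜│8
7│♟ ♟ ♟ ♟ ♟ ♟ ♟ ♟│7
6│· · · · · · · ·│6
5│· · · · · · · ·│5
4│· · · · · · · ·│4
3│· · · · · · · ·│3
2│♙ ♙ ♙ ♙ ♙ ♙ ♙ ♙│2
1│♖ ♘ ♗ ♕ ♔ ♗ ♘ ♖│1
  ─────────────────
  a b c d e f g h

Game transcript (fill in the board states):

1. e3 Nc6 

  a b c d e f g h
  ─────────────────
8│♜ · ♝ ♛ ♚ ♝ ♞ ♜│8
7│♟ ♟ ♟ ♟ ♟ ♟ ♟ ♟│7
6│· · ♞ · · · · ·│6
5│· · · · · · · ·│5
4│· · · · · · · ·│4
3│· · · · ♙ · · ·│3
2│♙ ♙ ♙ ♙ · ♙ ♙ ♙│2
1│♖ ♘ ♗ ♕ ♔ ♗ ♘ ♖│1
  ─────────────────
  a b c d e f g h

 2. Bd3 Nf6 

  a b c d e f g h
  ─────────────────
8│♜ · ♝ ♛ ♚ ♝ · ♜│8
7│♟ ♟ ♟ ♟ ♟ ♟ ♟ ♟│7
6│· · ♞ · · ♞ · ·│6
5│· · · · · · · ·│5
4│· · · · · · · ·│4
3│· · · ♗ ♙ · · ·│3
2│♙ ♙ ♙ ♙ · ♙ ♙ ♙│2
1│♖ ♘ ♗ ♕ ♔ · ♘ ♖│1
  ─────────────────
  a b c d e f g h

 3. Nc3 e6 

  a b c d e f g h
  ─────────────────
8│♜ · ♝ ♛ ♚ ♝ · ♜│8
7│♟ ♟ ♟ ♟ · ♟ ♟ ♟│7
6│· · ♞ · ♟ ♞ · ·│6
5│· · · · · · · ·│5
4│· · · · · · · ·│4
3│· · ♘ ♗ ♙ · · ·│3
2│♙ ♙ ♙ ♙ · ♙ ♙ ♙│2
1│♖ · ♗ ♕ ♔ · ♘ ♖│1
  ─────────────────
  a b c d e f g h



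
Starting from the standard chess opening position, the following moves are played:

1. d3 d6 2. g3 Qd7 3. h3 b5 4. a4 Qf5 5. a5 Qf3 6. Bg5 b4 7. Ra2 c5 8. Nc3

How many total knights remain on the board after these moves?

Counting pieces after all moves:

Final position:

  a b c d e f g h
  ─────────────────
8│♜ ♞ ♝ · ♚ ♝ ♞ ♜│8
7│♟ · · · ♟ ♟ ♟ ♟│7
6│· · · ♟ · · · ·│6
5│♙ · ♟ · · · ♗ ·│5
4│· ♟ · · · · · ·│4
3│· · ♘ ♙ · ♛ ♙ ♙│3
2│♖ ♙ ♙ · ♙ ♙ · ·│2
1│· · · ♕ ♔ ♗ ♘ ♖│1
  ─────────────────
  a b c d e f g h


4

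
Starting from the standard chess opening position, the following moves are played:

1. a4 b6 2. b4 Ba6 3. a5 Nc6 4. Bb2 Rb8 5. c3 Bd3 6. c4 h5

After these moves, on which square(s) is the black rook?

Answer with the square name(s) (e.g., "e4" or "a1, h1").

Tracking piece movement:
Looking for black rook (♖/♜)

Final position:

  a b c d e f g h
  ─────────────────
8│· ♜ · ♛ ♚ ♝ ♞ ♜│8
7│♟ · ♟ ♟ ♟ ♟ ♟ ·│7
6│· ♟ ♞ · · · · ·│6
5│♙ · · · · · · ♟│5
4│· ♙ ♙ · · · · ·│4
3│· · · ♝ · · · ·│3
2│· ♗ · ♙ ♙ ♙ ♙ ♙│2
1│♖ ♘ · ♕ ♔ ♗ ♘ ♖│1
  ─────────────────
  a b c d e f g h


b8, h8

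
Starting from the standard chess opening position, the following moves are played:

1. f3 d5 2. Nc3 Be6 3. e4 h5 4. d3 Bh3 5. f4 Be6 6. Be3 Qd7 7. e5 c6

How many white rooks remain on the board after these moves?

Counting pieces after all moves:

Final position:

  a b c d e f g h
  ─────────────────
8│♜ ♞ · · ♚ ♝ ♞ ♜│8
7│♟ ♟ · ♛ ♟ ♟ ♟ ·│7
6│· · ♟ · ♝ · · ·│6
5│· · · ♟ ♙ · · ♟│5
4│· · · · · ♙ · ·│4
3│· · ♘ ♙ ♗ · · ·│3
2│♙ ♙ ♙ · · · ♙ ♙│2
1│♖ · · ♕ ♔ ♗ ♘ ♖│1
  ─────────────────
  a b c d e f g h


2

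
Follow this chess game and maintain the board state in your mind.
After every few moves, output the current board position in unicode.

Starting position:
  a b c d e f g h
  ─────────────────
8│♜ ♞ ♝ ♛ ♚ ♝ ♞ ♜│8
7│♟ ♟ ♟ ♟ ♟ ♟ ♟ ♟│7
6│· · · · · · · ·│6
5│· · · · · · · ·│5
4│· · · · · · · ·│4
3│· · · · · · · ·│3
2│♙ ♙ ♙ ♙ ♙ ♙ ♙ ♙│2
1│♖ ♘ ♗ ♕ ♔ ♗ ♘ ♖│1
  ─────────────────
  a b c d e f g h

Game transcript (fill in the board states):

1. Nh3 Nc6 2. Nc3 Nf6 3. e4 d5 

  a b c d e f g h
  ─────────────────
8│♜ · ♝ ♛ ♚ ♝ · ♜│8
7│♟ ♟ ♟ · ♟ ♟ ♟ ♟│7
6│· · ♞ · · ♞ · ·│6
5│· · · ♟ · · · ·│5
4│· · · · ♙ · · ·│4
3│· · ♘ · · · · ♘│3
2│♙ ♙ ♙ ♙ · ♙ ♙ ♙│2
1│♖ · ♗ ♕ ♔ ♗ · ♖│1
  ─────────────────
  a b c d e f g h

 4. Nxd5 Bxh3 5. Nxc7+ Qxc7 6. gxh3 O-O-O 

  a b c d e f g h
  ─────────────────
8│· · ♚ ♜ · ♝ · ♜│8
7│♟ ♟ ♛ · ♟ ♟ ♟ ♟│7
6│· · ♞ · · ♞ · ·│6
5│· · · · · · · ·│5
4│· · · · ♙ · · ·│4
3│· · · · · · · ♙│3
2│♙ ♙ ♙ ♙ · ♙ · ♙│2
1│♖ · ♗ ♕ ♔ ♗ · ♖│1
  ─────────────────
  a b c d e f g h

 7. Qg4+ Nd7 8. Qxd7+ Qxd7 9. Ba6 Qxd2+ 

  a b c d e f g h
  ─────────────────
8│· · ♚ ♜ · ♝ · ♜│8
7│♟ ♟ · · ♟ ♟ ♟ ♟│7
6│♗ · ♞ · · · · ·│6
5│· · · · · · · ·│5
4│· · · · ♙ · · ·│4
3│· · · · · · · ♙│3
2│♙ ♙ ♙ ♛ · ♙ · ♙│2
1│♖ · ♗ · ♔ · · ♖│1
  ─────────────────
  a b c d e f g h

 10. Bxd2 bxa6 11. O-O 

  a b c d e f g h
  ─────────────────
8│· · ♚ ♜ · ♝ · ♜│8
7│♟ · · · ♟ ♟ ♟ ♟│7
6│♟ · ♞ · · · · ·│6
5│· · · · · · · ·│5
4│· · · · ♙ · · ·│4
3│· · · · · · · ♙│3
2│♙ ♙ ♙ ♗ · ♙ · ♙│2
1│♖ · · · · ♖ ♔ ·│1
  ─────────────────
  a b c d e f g h
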